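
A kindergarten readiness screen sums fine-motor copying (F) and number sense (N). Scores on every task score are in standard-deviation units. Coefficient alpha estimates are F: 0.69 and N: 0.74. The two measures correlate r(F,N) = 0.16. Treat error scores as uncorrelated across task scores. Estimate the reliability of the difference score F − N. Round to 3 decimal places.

0.661

Var(F−N) = 1 + 1 − 2·0.16 = 2 − 0.32 = 1.68.
Under uncorrelated errors the observed covariances equal the true-score covariances, so only the own-variance terms attenuate.
True-score variance = [0.69 + 0.74] − 0.32 = 1.43 − 0.32 = 1.11.
Reliability = 1.11 / 1.68 = 0.661.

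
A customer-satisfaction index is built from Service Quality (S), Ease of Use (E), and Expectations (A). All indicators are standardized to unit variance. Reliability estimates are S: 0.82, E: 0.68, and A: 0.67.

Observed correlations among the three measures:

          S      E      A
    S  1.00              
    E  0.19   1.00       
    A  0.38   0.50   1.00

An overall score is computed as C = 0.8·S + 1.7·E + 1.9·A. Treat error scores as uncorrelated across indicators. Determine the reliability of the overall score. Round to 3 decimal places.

Var(C) = 0.8² + 1.7² + 1.9² + 2·[1.36·0.19 + 1.52·0.38 + 3.23·0.50] = 7.14 + 4.902 = 12.042.
Under uncorrelated errors the observed covariances equal the true-score covariances, so only the own-variance terms attenuate.
True-score variance = [0.8²·0.82 + 1.7²·0.68 + 1.9²·0.67] + 4.902 = 4.9087 + 4.902 = 9.8107.
Reliability = 9.8107 / 12.042 = 0.815.

0.815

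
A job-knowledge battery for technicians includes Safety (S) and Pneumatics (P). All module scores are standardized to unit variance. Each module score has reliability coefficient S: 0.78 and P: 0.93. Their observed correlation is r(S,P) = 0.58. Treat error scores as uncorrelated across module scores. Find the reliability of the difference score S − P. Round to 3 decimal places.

0.655

Var(S−P) = 1 + 1 − 2·0.58 = 2 − 1.16 = 0.84.
Under uncorrelated errors the observed covariances equal the true-score covariances, so only the own-variance terms attenuate.
True-score variance = [0.78 + 0.93] − 1.16 = 1.71 − 1.16 = 0.55.
Reliability = 0.55 / 0.84 = 0.655.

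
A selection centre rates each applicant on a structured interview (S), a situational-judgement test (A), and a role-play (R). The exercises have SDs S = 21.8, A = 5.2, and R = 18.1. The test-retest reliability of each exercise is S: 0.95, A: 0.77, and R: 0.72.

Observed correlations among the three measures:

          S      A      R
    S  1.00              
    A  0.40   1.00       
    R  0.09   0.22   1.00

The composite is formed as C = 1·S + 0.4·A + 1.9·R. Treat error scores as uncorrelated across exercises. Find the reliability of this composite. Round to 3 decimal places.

0.809

Var(C) = 21.8² + 0.4²·5.2² + 1.9²·18.1² + 2·[0.4·21.8·5.2·0.40 + 1.9·21.8·18.1·0.09 + 0.76·5.2·18.1·0.22] = 1662.24 + 202.695 = 1864.93.
With uncorrelated errors the cross-covariances are all true-score covariance, so they carry over unchanged; only the diagonal terms shrink to ρᵢσᵢ².
True-score variance = [21.8²·0.95 + 0.4²·5.2²·0.77 + 1.9²·18.1²·0.72] + 202.695 = 1306.33 + 202.695 = 1509.03.
Reliability = 1509.03 / 1864.93 = 0.809.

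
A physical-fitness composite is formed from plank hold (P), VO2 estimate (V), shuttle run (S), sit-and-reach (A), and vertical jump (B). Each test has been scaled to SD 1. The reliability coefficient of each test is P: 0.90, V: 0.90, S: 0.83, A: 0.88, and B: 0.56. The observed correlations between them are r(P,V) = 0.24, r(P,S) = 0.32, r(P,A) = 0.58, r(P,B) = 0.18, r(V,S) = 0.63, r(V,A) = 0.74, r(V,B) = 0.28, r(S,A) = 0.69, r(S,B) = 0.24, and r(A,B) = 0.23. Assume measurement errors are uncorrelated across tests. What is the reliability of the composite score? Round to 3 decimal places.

Var(P+V+S+A+B) = 5 + 2·[0.24 + 0.32 + 0.58 + 0.18 + 0.63 + 0.74 + 0.28 + 0.69 + 0.24 + 0.23] = 5 + 8.26 = 13.26.
Under uncorrelated errors the observed covariances equal the true-score covariances, so only the own-variance terms attenuate.
True-score variance = [0.90 + 0.90 + 0.83 + 0.88 + 0.56] + 8.26 = 4.07 + 8.26 = 12.33.
Reliability = 12.33 / 13.26 = 0.930.

0.930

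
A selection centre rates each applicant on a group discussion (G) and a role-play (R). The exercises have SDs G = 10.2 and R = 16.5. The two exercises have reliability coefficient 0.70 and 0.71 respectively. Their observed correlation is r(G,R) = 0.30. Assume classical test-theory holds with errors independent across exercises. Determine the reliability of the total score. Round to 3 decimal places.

Var(G+R) = 10.2² + 16.5² + 2·[10.2·16.5·0.30] = 376.29 + 100.98 = 477.27.
Under uncorrelated errors the observed covariances equal the true-score covariances, so only the own-variance terms attenuate.
True-score variance = [10.2²·0.70 + 16.5²·0.71] + 100.98 = 266.125 + 100.98 = 367.106.
Reliability = 367.106 / 477.27 = 0.769.

0.769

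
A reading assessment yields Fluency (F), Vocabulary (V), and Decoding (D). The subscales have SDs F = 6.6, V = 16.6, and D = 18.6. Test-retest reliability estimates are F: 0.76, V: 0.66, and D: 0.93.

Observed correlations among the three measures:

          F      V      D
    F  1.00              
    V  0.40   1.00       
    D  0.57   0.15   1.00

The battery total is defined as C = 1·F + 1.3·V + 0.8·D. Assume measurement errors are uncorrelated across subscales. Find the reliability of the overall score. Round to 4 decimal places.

0.8250

Var(C) = 6.6² + 1.3²·16.6² + 0.8²·18.6² + 2·[1.3·6.6·16.6·0.40 + 0.8·6.6·18.6·0.57 + 1.04·16.6·18.6·0.15] = 730.671 + 322.233 = 1052.9.
Under uncorrelated errors the observed covariances equal the true-score covariances, so only the own-variance terms attenuate.
True-score variance = [6.6²·0.76 + 1.3²·16.6²·0.66 + 0.8²·18.6²·0.93] + 322.233 = 546.381 + 322.233 = 868.613.
Reliability = 868.613 / 1052.9 = 0.8250.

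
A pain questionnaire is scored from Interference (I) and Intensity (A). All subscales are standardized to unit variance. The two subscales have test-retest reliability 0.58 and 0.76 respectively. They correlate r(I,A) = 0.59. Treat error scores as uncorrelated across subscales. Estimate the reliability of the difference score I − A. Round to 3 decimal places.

0.195

Var(I−A) = 1 + 1 − 2·0.59 = 2 − 1.18 = 0.82.
With uncorrelated errors the cross-covariances are all true-score covariance, so they carry over unchanged; only the diagonal terms shrink to ρᵢσᵢ².
True-score variance = [0.58 + 0.76] − 1.18 = 1.34 − 1.18 = 0.16.
Reliability = 0.16 / 0.82 = 0.195.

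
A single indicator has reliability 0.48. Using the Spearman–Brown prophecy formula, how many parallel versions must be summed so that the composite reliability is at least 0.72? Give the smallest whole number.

k ≥ ρ*(1−ρ₁)/(ρ₁(1−ρ*)) = 0.72·0.52 / (0.48·0.28) = 2.786.
Smallest integer k = 3.

3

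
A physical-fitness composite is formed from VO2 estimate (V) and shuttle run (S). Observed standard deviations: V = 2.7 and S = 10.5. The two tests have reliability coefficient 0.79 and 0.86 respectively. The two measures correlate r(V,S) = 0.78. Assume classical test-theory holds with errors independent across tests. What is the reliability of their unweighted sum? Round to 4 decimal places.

Var(V+S) = 2.7² + 10.5² + 2·[2.7·10.5·0.78] = 117.54 + 44.226 = 161.766.
With uncorrelated errors the cross-covariances are all true-score covariance, so they carry over unchanged; only the diagonal terms shrink to ρᵢσᵢ².
True-score variance = [2.7²·0.79 + 10.5²·0.86] + 44.226 = 100.574 + 44.226 = 144.8.
Reliability = 144.8 / 161.766 = 0.8951.

0.8951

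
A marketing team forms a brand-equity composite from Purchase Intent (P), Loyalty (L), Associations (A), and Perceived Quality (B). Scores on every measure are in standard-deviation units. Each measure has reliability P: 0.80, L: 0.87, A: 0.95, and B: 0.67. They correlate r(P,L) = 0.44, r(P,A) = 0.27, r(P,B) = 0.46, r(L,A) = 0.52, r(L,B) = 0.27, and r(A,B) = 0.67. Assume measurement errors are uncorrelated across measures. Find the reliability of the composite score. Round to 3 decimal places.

0.923

Var(P+L+A+B) = 4 + 2·[0.44 + 0.27 + 0.46 + 0.52 + 0.27 + 0.67] = 4 + 5.26 = 9.26.
Because errors are independent across components, Cov(Tᵢ,Tⱼ) = Cov(Xᵢ,Xⱼ); the off-diagonal part of the true-score variance is the same as above.
True-score variance = [0.80 + 0.87 + 0.95 + 0.67] + 5.26 = 3.29 + 5.26 = 8.55.
Reliability = 8.55 / 9.26 = 0.923.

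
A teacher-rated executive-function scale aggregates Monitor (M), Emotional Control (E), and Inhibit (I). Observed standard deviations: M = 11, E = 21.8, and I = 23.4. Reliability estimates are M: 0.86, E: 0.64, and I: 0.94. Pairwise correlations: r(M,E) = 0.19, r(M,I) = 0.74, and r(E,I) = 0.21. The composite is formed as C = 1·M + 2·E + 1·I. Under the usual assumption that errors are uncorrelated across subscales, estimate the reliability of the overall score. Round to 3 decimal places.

0.794

Var(C) = 11² + 2²·21.8² + 23.4² + 2·[2·11·21.8·0.19 + 11·23.4·0.74 + 2·21.8·23.4·0.21] = 2569.52 + 991.701 = 3561.22.
Because errors are independent across components, Cov(Tᵢ,Tⱼ) = Cov(Xᵢ,Xⱼ); the off-diagonal part of the true-score variance is the same as above.
True-score variance = [11²·0.86 + 2²·21.8²·0.64 + 23.4²·0.94] + 991.701 = 1835.38 + 991.701 = 2827.08.
Reliability = 2827.08 / 3561.22 = 0.794.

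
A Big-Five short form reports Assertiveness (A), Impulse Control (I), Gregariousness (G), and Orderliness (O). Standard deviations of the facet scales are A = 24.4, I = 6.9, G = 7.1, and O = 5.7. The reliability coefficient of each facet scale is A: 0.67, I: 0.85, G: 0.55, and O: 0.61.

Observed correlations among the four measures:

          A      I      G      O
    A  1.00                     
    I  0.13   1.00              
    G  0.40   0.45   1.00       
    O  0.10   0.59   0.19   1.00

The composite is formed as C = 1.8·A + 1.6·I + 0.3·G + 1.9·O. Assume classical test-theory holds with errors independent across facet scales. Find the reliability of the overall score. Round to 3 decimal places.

0.734

Var(C) = 1.8²·24.4² + 1.6²·6.9² + 0.3²·7.1² + 1.9²·5.7² + 2·[2.88·24.4·6.9·0.13 + 0.54·24.4·7.1·0.40 + 3.42·24.4·5.7·0.10 + 0.48·6.9·7.1·0.45 + 3.04·6.9·5.7·0.59 + 0.57·7.1·5.7·0.19] = 2172.67 + 467.052 = 2639.73.
Because errors are independent across components, Cov(Tᵢ,Tⱼ) = Cov(Xᵢ,Xⱼ); the off-diagonal part of the true-score variance is the same as above.
True-score variance = [1.8²·24.4²·0.67 + 1.6²·6.9²·0.85 + 0.3²·7.1²·0.55 + 1.9²·5.7²·0.61] + 467.052 = 1470.05 + 467.052 = 1937.1.
Reliability = 1937.1 / 2639.73 = 0.734.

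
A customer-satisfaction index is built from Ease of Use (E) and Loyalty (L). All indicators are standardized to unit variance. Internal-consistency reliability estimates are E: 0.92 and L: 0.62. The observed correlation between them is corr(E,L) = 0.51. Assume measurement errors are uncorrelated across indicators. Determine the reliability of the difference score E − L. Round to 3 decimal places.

Var(E−L) = 1 + 1 − 2·0.51 = 2 − 1.02 = 0.98.
Because errors are independent across components, Cov(Tᵢ,Tⱼ) = Cov(Xᵢ,Xⱼ); the off-diagonal part of the true-score variance is the same as above.
True-score variance = [0.92 + 0.62] − 1.02 = 1.54 − 1.02 = 0.52.
Reliability = 0.52 / 0.98 = 0.531.

0.531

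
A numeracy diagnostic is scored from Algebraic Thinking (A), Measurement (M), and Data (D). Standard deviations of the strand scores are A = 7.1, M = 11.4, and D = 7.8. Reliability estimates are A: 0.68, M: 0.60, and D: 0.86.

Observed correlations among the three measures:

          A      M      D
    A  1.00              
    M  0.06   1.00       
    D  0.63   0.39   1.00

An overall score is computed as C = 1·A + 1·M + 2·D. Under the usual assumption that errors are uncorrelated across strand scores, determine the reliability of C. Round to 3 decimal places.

0.856

Var(C) = 7.1² + 11.4² + 2²·7.8² + 2·[7.1·11.4·0.06 + 2·7.1·7.8·0.63 + 2·11.4·7.8·0.39] = 423.73 + 287.986 = 711.716.
With uncorrelated errors the cross-covariances are all true-score covariance, so they carry over unchanged; only the diagonal terms shrink to ρᵢσᵢ².
True-score variance = [7.1²·0.68 + 11.4²·0.60 + 2²·7.8²·0.86] + 287.986 = 321.544 + 287.986 = 609.53.
Reliability = 609.53 / 711.716 = 0.856.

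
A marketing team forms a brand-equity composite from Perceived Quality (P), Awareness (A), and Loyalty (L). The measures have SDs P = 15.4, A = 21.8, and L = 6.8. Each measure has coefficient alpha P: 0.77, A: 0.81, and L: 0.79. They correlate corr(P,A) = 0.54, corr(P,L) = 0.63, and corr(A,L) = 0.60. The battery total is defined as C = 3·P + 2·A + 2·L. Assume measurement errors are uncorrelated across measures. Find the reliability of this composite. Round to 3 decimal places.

Var(C) = 3²·15.4² + 2²·21.8² + 2²·6.8² + 2·[6·15.4·21.8·0.54 + 6·15.4·6.8·0.63 + 4·21.8·6.8·0.60] = 4220.36 + 3678.7 = 7899.06.
Because errors are independent across components, Cov(Tᵢ,Tⱼ) = Cov(Xᵢ,Xⱼ); the off-diagonal part of the true-score variance is the same as above.
True-score variance = [3²·15.4²·0.77 + 2²·21.8²·0.81 + 2²·6.8²·0.79] + 3678.7 = 3329.41 + 3678.7 = 7008.12.
Reliability = 7008.12 / 7899.06 = 0.887.

0.887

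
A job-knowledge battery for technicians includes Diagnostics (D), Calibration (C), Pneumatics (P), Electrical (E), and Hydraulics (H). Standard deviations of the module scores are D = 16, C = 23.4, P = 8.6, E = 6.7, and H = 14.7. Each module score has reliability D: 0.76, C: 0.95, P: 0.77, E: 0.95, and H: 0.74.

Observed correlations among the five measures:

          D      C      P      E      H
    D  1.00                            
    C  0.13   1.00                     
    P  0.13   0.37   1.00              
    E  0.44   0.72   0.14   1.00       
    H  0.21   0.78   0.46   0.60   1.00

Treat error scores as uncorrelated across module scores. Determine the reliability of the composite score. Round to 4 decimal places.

Var(D+C+P+E+H) = 16² + 23.4² + 8.6² + 6.7² + 14.7² + 2·[16·23.4·0.13 + 16·8.6·0.13 + 16·6.7·0.44 + 16·14.7·0.21 + 23.4·8.6·0.37 + 23.4·6.7·0.72 + 23.4·14.7·0.78 + 8.6·6.7·0.14 + 8.6·14.7·0.46 + 6.7·14.7·0.60] = 1138.5 + 1488.16 = 2626.66.
Because errors are independent across components, Cov(Tᵢ,Tⱼ) = Cov(Xᵢ,Xⱼ); the off-diagonal part of the true-score variance is the same as above.
True-score variance = [16²·0.76 + 23.4²·0.95 + 8.6²·0.77 + 6.7²·0.95 + 14.7²·0.74] + 1488.16 = 974.243 + 1488.16 = 2462.4.
Reliability = 2462.4 / 2626.66 = 0.9375.

0.9375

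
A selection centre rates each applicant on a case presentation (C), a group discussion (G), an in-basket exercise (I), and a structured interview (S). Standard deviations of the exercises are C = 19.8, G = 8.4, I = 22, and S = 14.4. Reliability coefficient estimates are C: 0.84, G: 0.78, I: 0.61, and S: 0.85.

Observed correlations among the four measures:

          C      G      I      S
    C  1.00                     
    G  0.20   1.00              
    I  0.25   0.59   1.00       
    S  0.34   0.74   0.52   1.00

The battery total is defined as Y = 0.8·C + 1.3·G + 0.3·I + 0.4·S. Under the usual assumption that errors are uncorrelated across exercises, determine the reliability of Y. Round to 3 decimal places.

0.896

Var(Y) = 0.8²·19.8² + 1.3²·8.4² + 0.3²·22² + 0.4²·14.4² + 2·[1.04·19.8·8.4·0.20 + 0.24·19.8·22·0.25 + 0.32·19.8·14.4·0.34 + 0.39·8.4·22·0.59 + 0.52·8.4·14.4·0.74 + 0.12·22·14.4·0.52] = 446.89 + 401.176 = 848.065.
Under uncorrelated errors the observed covariances equal the true-score covariances, so only the own-variance terms attenuate.
True-score variance = [0.8²·19.8²·0.84 + 1.3²·8.4²·0.78 + 0.3²·22²·0.61 + 0.4²·14.4²·0.85] + 401.176 = 358.545 + 401.176 = 759.721.
Reliability = 759.721 / 848.065 = 0.896.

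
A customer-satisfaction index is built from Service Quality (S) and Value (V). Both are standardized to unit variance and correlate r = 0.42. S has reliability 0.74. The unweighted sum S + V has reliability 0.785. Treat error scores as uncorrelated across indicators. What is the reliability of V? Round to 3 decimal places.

0.649

Var(S+V) = 2 + 2·0.42 = 2.840.
True-score variance = ρ_S + ρ_V + 2·0.42, so 0.785 = (0.74 + ρ_V + 0.84) / 2.840.
ρ_V = 0.785·2.840 − 0.74 − 0.84 = 0.649.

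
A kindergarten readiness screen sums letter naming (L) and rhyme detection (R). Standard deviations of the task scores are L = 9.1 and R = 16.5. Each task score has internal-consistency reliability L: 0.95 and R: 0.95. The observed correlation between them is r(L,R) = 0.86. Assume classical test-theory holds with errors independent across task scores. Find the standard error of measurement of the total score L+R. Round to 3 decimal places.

4.213

Var(total) = 355.06 + 258.258 = 613.318.
True-score variance = 337.307 + 258.258 = 595.565, so reliability = 0.9711.
Error variance = 613.318 − 595.565 = 17.753; SEM = √17.753 = 4.213.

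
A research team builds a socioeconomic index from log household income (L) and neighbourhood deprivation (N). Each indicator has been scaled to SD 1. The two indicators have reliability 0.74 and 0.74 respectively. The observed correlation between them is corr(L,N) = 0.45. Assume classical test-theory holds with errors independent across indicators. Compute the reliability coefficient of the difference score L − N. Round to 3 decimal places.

0.527

Var(L−N) = 1 + 1 − 2·0.45 = 2 − 0.9 = 1.1.
With uncorrelated errors the cross-covariances are all true-score covariance, so they carry over unchanged; only the diagonal terms shrink to ρᵢσᵢ².
True-score variance = [0.74 + 0.74] − 0.9 = 1.48 − 0.9 = 0.58.
Reliability = 0.58 / 1.1 = 0.527.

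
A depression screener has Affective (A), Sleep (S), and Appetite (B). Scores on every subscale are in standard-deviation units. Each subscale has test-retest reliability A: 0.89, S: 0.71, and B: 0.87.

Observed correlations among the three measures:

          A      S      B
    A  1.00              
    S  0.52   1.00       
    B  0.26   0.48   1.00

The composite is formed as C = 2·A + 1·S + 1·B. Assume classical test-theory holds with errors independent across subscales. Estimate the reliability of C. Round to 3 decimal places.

Var(C) = 2² + 1 + 1 + 2·[2·0.52 + 2·0.26 + 0.48] = 6 + 4.08 = 10.08.
Because errors are independent across components, Cov(Tᵢ,Tⱼ) = Cov(Xᵢ,Xⱼ); the off-diagonal part of the true-score variance is the same as above.
True-score variance = [2²·0.89 + 0.71 + 0.87] + 4.08 = 5.14 + 4.08 = 9.22.
Reliability = 9.22 / 10.08 = 0.915.

0.915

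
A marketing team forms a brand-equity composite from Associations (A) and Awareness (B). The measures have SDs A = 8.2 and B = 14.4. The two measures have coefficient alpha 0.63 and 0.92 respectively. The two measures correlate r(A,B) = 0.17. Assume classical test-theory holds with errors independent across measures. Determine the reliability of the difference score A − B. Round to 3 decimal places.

Var(A−B) = 8.2² + 14.4² − 2·8.2·14.4·0.17 = 274.6 − 40.1472 = 234.453.
With uncorrelated errors the cross-covariances are all true-score covariance, so they carry over unchanged; only the diagonal terms shrink to ρᵢσᵢ².
True-score variance = [8.2²·0.63 + 14.4²·0.92] − 40.1472 = 233.132 − 40.1472 = 192.985.
Reliability = 192.985 / 234.453 = 0.823.

0.823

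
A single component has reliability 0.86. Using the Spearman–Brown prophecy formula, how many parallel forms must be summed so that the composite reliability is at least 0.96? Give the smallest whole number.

4

k ≥ ρ*(1−ρ₁)/(ρ₁(1−ρ*)) = 0.96·0.14 / (0.86·0.04) = 3.907.
Smallest integer k = 4.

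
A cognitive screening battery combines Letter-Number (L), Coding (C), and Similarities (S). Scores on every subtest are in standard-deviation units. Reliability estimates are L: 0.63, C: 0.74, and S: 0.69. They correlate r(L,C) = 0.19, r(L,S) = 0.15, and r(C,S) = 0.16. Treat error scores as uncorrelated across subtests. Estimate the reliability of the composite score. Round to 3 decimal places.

Var(L+C+S) = 3 + 2·[0.19 + 0.15 + 0.16] = 3 + 1 = 4.
Under uncorrelated errors the observed covariances equal the true-score covariances, so only the own-variance terms attenuate.
True-score variance = [0.63 + 0.74 + 0.69] + 1 = 2.06 + 1 = 3.06.
Reliability = 3.06 / 4 = 0.765.

0.765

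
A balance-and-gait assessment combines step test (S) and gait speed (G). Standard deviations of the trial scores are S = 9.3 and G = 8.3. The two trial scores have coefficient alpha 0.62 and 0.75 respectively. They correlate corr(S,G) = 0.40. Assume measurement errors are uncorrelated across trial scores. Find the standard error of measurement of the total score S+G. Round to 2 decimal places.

Var(total) = 155.38 + 61.752 = 217.132.
True-score variance = 105.291 + 61.752 = 167.043, so reliability = 0.7693.
Error variance = 217.132 − 167.043 = 50.0887; SEM = √50.0887 = 7.08.

7.08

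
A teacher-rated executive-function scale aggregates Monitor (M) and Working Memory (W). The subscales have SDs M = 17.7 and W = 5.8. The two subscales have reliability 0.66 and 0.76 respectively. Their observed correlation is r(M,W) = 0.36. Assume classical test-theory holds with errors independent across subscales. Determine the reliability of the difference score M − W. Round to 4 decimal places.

0.5803

Var(M−W) = 17.7² + 5.8² − 2·17.7·5.8·0.36 = 346.93 − 73.9152 = 273.015.
Under uncorrelated errors the observed covariances equal the true-score covariances, so only the own-variance terms attenuate.
True-score variance = [17.7²·0.66 + 5.8²·0.76] − 73.9152 = 232.338 − 73.9152 = 158.423.
Reliability = 158.423 / 273.015 = 0.5803.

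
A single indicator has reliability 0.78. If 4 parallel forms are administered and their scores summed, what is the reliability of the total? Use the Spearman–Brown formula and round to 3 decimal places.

0.934

ρ_k = kρ / (1 + (k−1)ρ) = 4·0.78 / (1 + 3·0.78) = 3.120 / 3.340 = 0.934.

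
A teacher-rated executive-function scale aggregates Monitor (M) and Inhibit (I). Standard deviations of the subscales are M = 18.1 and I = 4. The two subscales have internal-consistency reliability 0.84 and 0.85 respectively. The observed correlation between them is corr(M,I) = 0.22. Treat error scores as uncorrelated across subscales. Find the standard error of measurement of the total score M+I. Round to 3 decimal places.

Var(total) = 343.61 + 31.856 = 375.466.
True-score variance = 288.792 + 31.856 = 320.648, so reliability = 0.8540.
Error variance = 375.466 − 320.648 = 54.8176; SEM = √54.8176 = 7.404.

7.404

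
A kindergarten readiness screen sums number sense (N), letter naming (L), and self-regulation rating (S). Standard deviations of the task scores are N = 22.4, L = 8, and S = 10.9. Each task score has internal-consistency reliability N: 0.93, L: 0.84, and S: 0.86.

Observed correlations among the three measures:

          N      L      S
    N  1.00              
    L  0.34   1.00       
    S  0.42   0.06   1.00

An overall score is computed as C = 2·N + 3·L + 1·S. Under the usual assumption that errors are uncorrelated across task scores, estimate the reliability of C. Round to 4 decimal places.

Var(C) = 2²·22.4² + 3²·8² + 10.9² + 2·[6·22.4·8·0.34 + 2·22.4·10.9·0.42 + 3·8·10.9·0.06] = 2701.85 + 1172.72 = 3874.57.
With uncorrelated errors the cross-covariances are all true-score covariance, so they carry over unchanged; only the diagonal terms shrink to ρᵢσᵢ².
True-score variance = [2²·22.4²·0.93 + 3²·8²·0.84 + 10.9²·0.86] + 1172.72 = 2452.56 + 1172.72 = 3625.28.
Reliability = 3625.28 / 3874.57 = 0.9357.

0.9357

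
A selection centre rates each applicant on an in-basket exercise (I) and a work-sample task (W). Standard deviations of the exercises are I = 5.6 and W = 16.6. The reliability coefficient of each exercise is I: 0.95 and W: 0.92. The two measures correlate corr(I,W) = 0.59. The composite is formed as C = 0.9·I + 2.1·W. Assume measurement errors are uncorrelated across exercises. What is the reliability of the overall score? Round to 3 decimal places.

Var(C) = 0.9²·5.6² + 2.1²·16.6² + 2·[1.89·5.6·16.6·0.59] = 1240.62 + 207.319 = 1447.94.
With uncorrelated errors the cross-covariances are all true-score covariance, so they carry over unchanged; only the diagonal terms shrink to ρᵢσᵢ².
True-score variance = [0.9²·5.6²·0.95 + 2.1²·16.6²·0.92] + 207.319 = 1142.13 + 207.319 = 1349.45.
Reliability = 1349.45 / 1447.94 = 0.932.

0.932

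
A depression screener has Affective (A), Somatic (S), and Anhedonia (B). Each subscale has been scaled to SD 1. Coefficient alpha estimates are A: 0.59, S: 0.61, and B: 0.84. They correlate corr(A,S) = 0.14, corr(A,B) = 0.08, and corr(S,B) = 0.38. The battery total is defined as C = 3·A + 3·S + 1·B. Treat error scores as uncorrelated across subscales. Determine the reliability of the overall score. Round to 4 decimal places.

Var(C) = 3² + 3² + 1 + 2·[9·0.14 + 3·0.08 + 3·0.38] = 19 + 5.28 = 24.28.
Because errors are independent across components, Cov(Tᵢ,Tⱼ) = Cov(Xᵢ,Xⱼ); the off-diagonal part of the true-score variance is the same as above.
True-score variance = [3²·0.59 + 3²·0.61 + 0.84] + 5.28 = 11.64 + 5.28 = 16.92.
Reliability = 16.92 / 24.28 = 0.6969.

0.6969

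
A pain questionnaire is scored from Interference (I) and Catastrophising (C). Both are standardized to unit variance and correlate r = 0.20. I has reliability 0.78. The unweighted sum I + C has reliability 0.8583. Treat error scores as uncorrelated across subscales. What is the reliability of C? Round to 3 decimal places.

Var(I+C) = 2 + 2·0.20 = 2.400.
True-score variance = ρ_I + ρ_C + 2·0.20, so 0.8583 = (0.78 + ρ_C + 0.40) / 2.400.
ρ_C = 0.8583·2.400 − 0.78 − 0.40 = 0.880.

0.880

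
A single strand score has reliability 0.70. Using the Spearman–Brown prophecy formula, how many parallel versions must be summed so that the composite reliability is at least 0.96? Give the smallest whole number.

k ≥ ρ*(1−ρ₁)/(ρ₁(1−ρ*)) = 0.96·0.30 / (0.70·0.04) = 10.286.
Smallest integer k = 11.

11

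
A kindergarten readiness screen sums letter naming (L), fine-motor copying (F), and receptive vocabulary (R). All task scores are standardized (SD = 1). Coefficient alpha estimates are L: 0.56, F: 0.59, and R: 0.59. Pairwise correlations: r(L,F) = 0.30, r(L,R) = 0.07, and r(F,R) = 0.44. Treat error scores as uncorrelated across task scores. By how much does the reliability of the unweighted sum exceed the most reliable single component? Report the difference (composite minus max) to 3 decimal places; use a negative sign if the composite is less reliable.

0.137

Var(sum) = 3 + 1.62 = 4.62; true-score variance = 1.74 + 1.62 = 3.36; composite reliability = 0.7273.
Max component reliability = 0.5900.
Difference = 0.7273 − 0.5900 = 0.137.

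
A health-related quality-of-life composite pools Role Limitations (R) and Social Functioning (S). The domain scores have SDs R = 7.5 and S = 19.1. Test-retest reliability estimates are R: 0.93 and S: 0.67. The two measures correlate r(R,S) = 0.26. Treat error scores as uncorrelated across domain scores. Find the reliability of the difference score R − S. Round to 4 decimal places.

0.6413

Var(R−S) = 7.5² + 19.1² − 2·7.5·19.1·0.26 = 421.06 − 74.49 = 346.57.
Because errors are independent across components, Cov(Tᵢ,Tⱼ) = Cov(Xᵢ,Xⱼ); the off-diagonal part of the true-score variance is the same as above.
True-score variance = [7.5²·0.93 + 19.1²·0.67] − 74.49 = 296.735 − 74.49 = 222.245.
Reliability = 222.245 / 346.57 = 0.6413.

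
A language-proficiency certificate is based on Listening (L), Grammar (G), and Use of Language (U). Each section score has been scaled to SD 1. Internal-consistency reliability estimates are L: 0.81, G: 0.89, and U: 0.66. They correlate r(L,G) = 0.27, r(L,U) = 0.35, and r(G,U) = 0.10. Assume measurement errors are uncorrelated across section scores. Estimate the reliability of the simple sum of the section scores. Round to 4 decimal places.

0.8559

Var(L+G+U) = 3 + 2·[0.27 + 0.35 + 0.10] = 3 + 1.44 = 4.44.
Because errors are independent across components, Cov(Tᵢ,Tⱼ) = Cov(Xᵢ,Xⱼ); the off-diagonal part of the true-score variance is the same as above.
True-score variance = [0.81 + 0.89 + 0.66] + 1.44 = 2.36 + 1.44 = 3.8.
Reliability = 3.8 / 4.44 = 0.8559.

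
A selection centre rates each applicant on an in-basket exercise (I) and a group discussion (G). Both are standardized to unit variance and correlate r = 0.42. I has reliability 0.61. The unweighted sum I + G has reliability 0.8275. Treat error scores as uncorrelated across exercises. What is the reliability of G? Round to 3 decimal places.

0.900

Var(I+G) = 2 + 2·0.42 = 2.840.
True-score variance = ρ_I + ρ_G + 2·0.42, so 0.8275 = (0.61 + ρ_G + 0.84) / 2.840.
ρ_G = 0.8275·2.840 − 0.61 − 0.84 = 0.900.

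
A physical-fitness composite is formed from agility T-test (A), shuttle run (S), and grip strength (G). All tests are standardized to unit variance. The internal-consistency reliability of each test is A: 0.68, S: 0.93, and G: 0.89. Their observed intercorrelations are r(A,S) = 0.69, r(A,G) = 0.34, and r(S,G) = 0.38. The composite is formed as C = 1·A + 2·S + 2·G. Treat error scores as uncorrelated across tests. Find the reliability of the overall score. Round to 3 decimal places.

0.936

Var(C) = 1 + 2² + 2² + 2·[2·0.69 + 2·0.34 + 4·0.38] = 9 + 7.16 = 16.16.
Because errors are independent across components, Cov(Tᵢ,Tⱼ) = Cov(Xᵢ,Xⱼ); the off-diagonal part of the true-score variance is the same as above.
True-score variance = [0.68 + 2²·0.93 + 2²·0.89] + 7.16 = 7.96 + 7.16 = 15.12.
Reliability = 15.12 / 16.16 = 0.936.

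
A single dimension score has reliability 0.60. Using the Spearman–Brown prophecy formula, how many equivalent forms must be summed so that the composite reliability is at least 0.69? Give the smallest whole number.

2

k ≥ ρ*(1−ρ₁)/(ρ₁(1−ρ*)) = 0.69·0.40 / (0.60·0.31) = 1.484.
Smallest integer k = 2.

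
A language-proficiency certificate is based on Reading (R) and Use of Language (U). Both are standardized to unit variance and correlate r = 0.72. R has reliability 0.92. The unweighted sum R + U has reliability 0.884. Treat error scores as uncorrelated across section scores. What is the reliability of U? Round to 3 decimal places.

Var(R+U) = 2 + 2·0.72 = 3.440.
True-score variance = ρ_R + ρ_U + 2·0.72, so 0.884 = (0.92 + ρ_U + 1.44) / 3.440.
ρ_U = 0.884·3.440 − 0.92 − 1.44 = 0.681.

0.681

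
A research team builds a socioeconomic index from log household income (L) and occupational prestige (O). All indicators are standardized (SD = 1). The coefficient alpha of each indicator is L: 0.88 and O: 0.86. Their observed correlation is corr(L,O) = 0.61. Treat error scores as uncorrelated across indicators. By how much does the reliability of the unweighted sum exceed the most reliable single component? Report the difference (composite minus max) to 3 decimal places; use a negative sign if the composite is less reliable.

Var(sum) = 2 + 1.22 = 3.22; true-score variance = 1.74 + 1.22 = 2.96; composite reliability = 0.9193.
Max component reliability = 0.8800.
Difference = 0.9193 − 0.8800 = 0.039.

0.039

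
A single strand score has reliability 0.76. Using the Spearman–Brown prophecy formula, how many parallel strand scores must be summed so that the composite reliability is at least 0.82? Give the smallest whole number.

k ≥ ρ*(1−ρ₁)/(ρ₁(1−ρ*)) = 0.82·0.24 / (0.76·0.18) = 1.439.
Smallest integer k = 2.

2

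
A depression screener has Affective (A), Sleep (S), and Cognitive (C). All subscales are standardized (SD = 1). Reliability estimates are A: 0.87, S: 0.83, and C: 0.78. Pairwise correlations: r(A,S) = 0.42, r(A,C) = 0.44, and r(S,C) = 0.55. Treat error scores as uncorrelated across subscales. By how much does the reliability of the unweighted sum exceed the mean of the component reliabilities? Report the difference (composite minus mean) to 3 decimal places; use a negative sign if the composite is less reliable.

0.084

Var(sum) = 3 + 2.82 = 5.82; true-score variance = 2.48 + 2.82 = 5.3; composite reliability = 0.9107.
Mean component reliability = 0.8267.
Difference = 0.9107 − 0.8267 = 0.084.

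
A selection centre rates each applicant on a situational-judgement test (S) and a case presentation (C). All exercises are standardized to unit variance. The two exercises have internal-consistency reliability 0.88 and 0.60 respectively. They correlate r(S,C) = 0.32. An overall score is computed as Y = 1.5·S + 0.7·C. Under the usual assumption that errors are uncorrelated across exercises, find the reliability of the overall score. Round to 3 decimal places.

Var(Y) = 1.5² + 0.7² + 2·[1.05·0.32] = 2.74 + 0.672 = 3.412.
Because errors are independent across components, Cov(Tᵢ,Tⱼ) = Cov(Xᵢ,Xⱼ); the off-diagonal part of the true-score variance is the same as above.
True-score variance = [1.5²·0.88 + 0.7²·0.60] + 0.672 = 2.274 + 0.672 = 2.946.
Reliability = 2.946 / 3.412 = 0.863.

0.863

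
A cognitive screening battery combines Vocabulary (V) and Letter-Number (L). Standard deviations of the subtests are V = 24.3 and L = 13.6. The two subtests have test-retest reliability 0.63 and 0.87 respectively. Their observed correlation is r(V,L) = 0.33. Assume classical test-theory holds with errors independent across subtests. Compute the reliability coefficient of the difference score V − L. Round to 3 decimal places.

0.565

Var(V−L) = 24.3² + 13.6² − 2·24.3·13.6·0.33 = 775.45 − 218.117 = 557.333.
Under uncorrelated errors the observed covariances equal the true-score covariances, so only the own-variance terms attenuate.
True-score variance = [24.3²·0.63 + 13.6²·0.87] − 218.117 = 532.924 − 218.117 = 314.807.
Reliability = 314.807 / 557.333 = 0.565.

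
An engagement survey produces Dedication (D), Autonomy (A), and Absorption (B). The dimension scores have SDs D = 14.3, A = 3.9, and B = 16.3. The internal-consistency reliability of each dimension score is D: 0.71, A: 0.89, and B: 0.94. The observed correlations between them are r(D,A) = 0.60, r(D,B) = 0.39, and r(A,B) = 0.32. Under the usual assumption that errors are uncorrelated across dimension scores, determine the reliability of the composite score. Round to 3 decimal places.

0.901

Var(D+A+B) = 14.3² + 3.9² + 16.3² + 2·[14.3·3.9·0.60 + 14.3·16.3·0.39 + 3.9·16.3·0.32] = 485.39 + 289.419 = 774.809.
Because errors are independent across components, Cov(Tᵢ,Tⱼ) = Cov(Xᵢ,Xⱼ); the off-diagonal part of the true-score variance is the same as above.
True-score variance = [14.3²·0.71 + 3.9²·0.89 + 16.3²·0.94] + 289.419 = 408.473 + 289.419 = 697.892.
Reliability = 697.892 / 774.809 = 0.901.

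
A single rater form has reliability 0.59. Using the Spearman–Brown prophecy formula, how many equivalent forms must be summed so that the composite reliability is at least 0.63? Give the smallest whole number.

k ≥ ρ*(1−ρ₁)/(ρ₁(1−ρ*)) = 0.63·0.41 / (0.59·0.37) = 1.183.
Smallest integer k = 2.

2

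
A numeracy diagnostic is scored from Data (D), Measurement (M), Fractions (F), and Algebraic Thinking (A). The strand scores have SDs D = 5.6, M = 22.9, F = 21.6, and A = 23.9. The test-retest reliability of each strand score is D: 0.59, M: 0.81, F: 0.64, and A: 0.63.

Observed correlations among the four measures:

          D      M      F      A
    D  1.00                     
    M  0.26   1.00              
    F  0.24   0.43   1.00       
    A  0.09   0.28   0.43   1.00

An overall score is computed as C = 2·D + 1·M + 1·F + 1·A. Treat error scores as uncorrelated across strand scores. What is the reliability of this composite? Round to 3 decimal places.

Var(C) = 2²·5.6² + 22.9² + 21.6² + 23.9² + 2·[2·5.6·22.9·0.26 + 2·5.6·21.6·0.24 + 2·5.6·23.9·0.09 + 22.9·21.6·0.43 + 22.9·23.9·0.28 + 21.6·23.9·0.43] = 1687.62 + 1473.52 = 3161.14.
Because errors are independent across components, Cov(Tᵢ,Tⱼ) = Cov(Xᵢ,Xⱼ); the off-diagonal part of the true-score variance is the same as above.
True-score variance = [2²·5.6²·0.59 + 22.9²·0.81 + 21.6²·0.64 + 23.9²·0.63] + 1473.52 = 1157.24 + 1473.52 = 2630.77.
Reliability = 2630.77 / 3161.14 = 0.832.

0.832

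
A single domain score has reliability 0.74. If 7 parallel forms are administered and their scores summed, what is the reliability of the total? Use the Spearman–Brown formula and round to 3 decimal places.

ρ_k = kρ / (1 + (k−1)ρ) = 7·0.74 / (1 + 6·0.74) = 5.180 / 5.440 = 0.952.

0.952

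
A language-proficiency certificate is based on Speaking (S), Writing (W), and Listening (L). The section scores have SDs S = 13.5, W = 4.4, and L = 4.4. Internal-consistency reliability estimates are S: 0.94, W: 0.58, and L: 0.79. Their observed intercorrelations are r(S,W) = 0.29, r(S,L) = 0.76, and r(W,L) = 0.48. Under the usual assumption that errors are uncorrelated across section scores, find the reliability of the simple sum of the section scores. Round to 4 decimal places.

0.9365

Var(S+W+L) = 13.5² + 4.4² + 4.4² + 2·[13.5·4.4·0.29 + 13.5·4.4·0.76 + 4.4·4.4·0.48] = 220.97 + 143.326 = 364.296.
With uncorrelated errors the cross-covariances are all true-score covariance, so they carry over unchanged; only the diagonal terms shrink to ρᵢσᵢ².
True-score variance = [13.5²·0.94 + 4.4²·0.58 + 4.4²·0.79] + 143.326 = 197.838 + 143.326 = 341.164.
Reliability = 341.164 / 364.296 = 0.9365.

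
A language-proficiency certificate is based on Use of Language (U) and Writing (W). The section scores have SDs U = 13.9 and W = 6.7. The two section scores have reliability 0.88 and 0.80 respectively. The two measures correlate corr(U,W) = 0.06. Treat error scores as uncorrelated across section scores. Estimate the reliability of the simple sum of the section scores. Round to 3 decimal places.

Var(U+W) = 13.9² + 6.7² + 2·[13.9·6.7·0.06] = 238.1 + 11.1756 = 249.276.
Under uncorrelated errors the observed covariances equal the true-score covariances, so only the own-variance terms attenuate.
True-score variance = [13.9²·0.88 + 6.7²·0.80] + 11.1756 = 205.937 + 11.1756 = 217.112.
Reliability = 217.112 / 249.276 = 0.871.

0.871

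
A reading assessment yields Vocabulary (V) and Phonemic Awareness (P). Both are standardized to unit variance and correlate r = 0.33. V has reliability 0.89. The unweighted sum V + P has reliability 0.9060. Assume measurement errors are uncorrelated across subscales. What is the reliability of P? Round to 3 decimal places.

Var(V+P) = 2 + 2·0.33 = 2.660.
True-score variance = ρ_V + ρ_P + 2·0.33, so 0.9060 = (0.89 + ρ_P + 0.66) / 2.660.
ρ_P = 0.9060·2.660 − 0.89 − 0.66 = 0.860.

0.860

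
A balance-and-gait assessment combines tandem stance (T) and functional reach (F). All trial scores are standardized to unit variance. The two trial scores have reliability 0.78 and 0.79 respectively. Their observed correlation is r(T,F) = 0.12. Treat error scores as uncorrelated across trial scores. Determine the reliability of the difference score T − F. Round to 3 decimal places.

Var(T−F) = 1 + 1 − 2·0.12 = 2 − 0.24 = 1.76.
Because errors are independent across components, Cov(Tᵢ,Tⱼ) = Cov(Xᵢ,Xⱼ); the off-diagonal part of the true-score variance is the same as above.
True-score variance = [0.78 + 0.79] − 0.24 = 1.57 − 0.24 = 1.33.
Reliability = 1.33 / 1.76 = 0.756.

0.756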